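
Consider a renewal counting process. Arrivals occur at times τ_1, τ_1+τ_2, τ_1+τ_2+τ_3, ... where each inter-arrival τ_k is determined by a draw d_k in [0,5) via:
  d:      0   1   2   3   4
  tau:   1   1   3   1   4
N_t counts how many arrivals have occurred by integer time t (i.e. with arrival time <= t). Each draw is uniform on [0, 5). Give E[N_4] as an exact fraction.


Inter-arrival values over d=0..4: [1, 1, 3, 1, 4]
Each d has probability 1/5, so the pmf of τ is: f(1) = 3/5, f(3) = 1/5, f(4) = 1/5
Renewal equation for m(n) = E[N_n]: condition on τ_1 = k (if k <= n, one arrival plus a fresh copy on the remaining n−k steps): m(n) = F(n) + Σ_{k<=n} f(k)·m(n−k), where F(n) = P(τ <= n) and m(0) = 0
m(1) = F(1) = 3/5
m(2) = F(2) + f(1)·m(1) = 3/5 + 3/5·3/5 = 24/25
m(3) = F(3) + f(1)·m(2) = 4/5 + 3/5·24/25 = 172/125
m(4) = F(4) + f(1)·m(3) + f(3)·m(1) = 1 + 3/5·172/125 + 1/5·3/5 = 1216/625
E[N_4] = m(4) = 1216/625

1216/625


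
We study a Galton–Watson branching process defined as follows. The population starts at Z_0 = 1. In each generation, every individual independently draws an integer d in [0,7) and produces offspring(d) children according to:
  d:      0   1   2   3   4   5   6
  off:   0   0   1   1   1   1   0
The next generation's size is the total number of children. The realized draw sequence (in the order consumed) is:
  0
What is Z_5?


gen 0: Z_0=1, draws=[0], offspring=[0], Z_1=0
gen 1: Z_1=0, draws=[], offspring=[], Z_2=0
gen 2: Z_2=0, draws=[], offspring=[], Z_3=0
gen 3: Z_3=0, draws=[], offspring=[], Z_4=0
gen 4: Z_4=0, draws=[], offspring=[], Z_5=0

0


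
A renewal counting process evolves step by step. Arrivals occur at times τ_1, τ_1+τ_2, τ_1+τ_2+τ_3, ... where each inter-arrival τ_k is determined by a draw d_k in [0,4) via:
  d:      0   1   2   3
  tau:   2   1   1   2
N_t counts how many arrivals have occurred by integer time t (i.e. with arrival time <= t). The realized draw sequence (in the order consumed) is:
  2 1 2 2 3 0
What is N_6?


5

draw d_1=2: τ_1=1, arrival time A_1=1
draw d_2=1: τ_2=1, arrival time A_2=2
draw d_3=2: τ_3=1, arrival time A_3=3
draw d_4=2: τ_4=1, arrival time A_4=4
draw d_5=3: τ_5=2, arrival time A_5=6
draw d_6=0: τ_6=2, arrival time A_6=8
N_t over t=0..6: 0:0 1:1 2:2 3:3 4:4 5:4 6:5


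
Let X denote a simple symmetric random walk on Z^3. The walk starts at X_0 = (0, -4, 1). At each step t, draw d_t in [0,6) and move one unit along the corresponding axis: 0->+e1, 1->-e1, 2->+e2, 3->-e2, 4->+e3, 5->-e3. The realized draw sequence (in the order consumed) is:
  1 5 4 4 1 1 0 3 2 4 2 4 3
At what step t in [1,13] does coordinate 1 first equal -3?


6

t=0: X=(0, -4, 1), d=1 → -e1, X_1=(-1, -4, 1)
t=1: X=(-1, -4, 1), d=5 → -e3, X_2=(-1, -4, 0)
t=2: X=(-1, -4, 0), d=4 → +e3, X_3=(-1, -4, 1)
t=3: X=(-1, -4, 1), d=4 → +e3, X_4=(-1, -4, 2)
t=4: X=(-1, -4, 2), d=1 → -e1, X_5=(-2, -4, 2)
t=5: X=(-2, -4, 2), d=1 → -e1, X_6=(-3, -4, 2)
t=6: X=(-3, -4, 2), d=0 → +e1, X_7=(-2, -4, 2)
t=7: X=(-2, -4, 2), d=3 → -e2, X_8=(-2, -5, 2)
t=8: X=(-2, -5, 2), d=2 → +e2, X_9=(-2, -4, 2)
t=9: X=(-2, -4, 2), d=4 → +e3, X_10=(-2, -4, 3)
t=10: X=(-2, -4, 3), d=2 → +e2, X_11=(-2, -3, 3)
t=11: X=(-2, -3, 3), d=4 → +e3, X_12=(-2, -3, 4)
t=12: X=(-2, -3, 4), d=3 → -e2, X_13=(-2, -4, 4)


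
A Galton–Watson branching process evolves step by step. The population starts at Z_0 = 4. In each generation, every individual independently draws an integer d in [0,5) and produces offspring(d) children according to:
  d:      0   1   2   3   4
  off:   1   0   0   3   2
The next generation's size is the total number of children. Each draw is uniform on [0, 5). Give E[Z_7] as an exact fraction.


Outcome values over d=0..4: [1, 0, 0, 3, 2]
Σy = 6, Σy² = 14, M = 5
μ = 6/5 = 6/5,  σ² = 14/5 − (6/5)² = 34/25
E[Z_0] = 4
E[Z_1] = 6/5·E[Z_0] = 24/5
E[Z_2] = 6/5·E[Z_1] = 144/25
E[Z_3] = 6/5·E[Z_2] = 864/125
E[Z_4] = 6/5·E[Z_3] = 5184/625
E[Z_5] = 6/5·E[Z_4] = 31104/3125
E[Z_6] = 6/5·E[Z_5] = 186624/15625
E[Z_7] = 6/5·E[Z_6] = 1119744/78125

1119744/78125


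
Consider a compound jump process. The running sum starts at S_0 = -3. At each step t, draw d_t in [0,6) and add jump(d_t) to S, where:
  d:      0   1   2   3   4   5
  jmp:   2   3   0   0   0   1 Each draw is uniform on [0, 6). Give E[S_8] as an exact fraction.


Outcome values over d=0..5: [2, 3, 0, 0, 0, 1]
Σy = 6, Σy² = 14, M = 6
μ = 6/6 = 1,  σ² = 14/6 − (1)² = 4/3
E[S_8] = -3 + 8·(1) = 5

5


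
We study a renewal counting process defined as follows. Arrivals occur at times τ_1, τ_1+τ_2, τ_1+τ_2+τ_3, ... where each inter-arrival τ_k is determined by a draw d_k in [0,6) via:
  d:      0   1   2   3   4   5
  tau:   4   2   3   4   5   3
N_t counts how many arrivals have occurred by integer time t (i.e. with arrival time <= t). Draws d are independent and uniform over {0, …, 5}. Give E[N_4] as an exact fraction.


Inter-arrival values over d=0..5: [4, 2, 3, 4, 5, 3]
Each d has probability 1/6, so the pmf of τ is: f(2) = 1/6, f(3) = 1/3, f(4) = 1/3, f(5) = 1/6
Renewal equation for m(n) = E[N_n]: condition on τ_1 = k (if k <= n, one arrival plus a fresh copy on the remaining n−k steps): m(n) = F(n) + Σ_{k<=n} f(k)·m(n−k), where F(n) = P(τ <= n) and m(0) = 0
m(1) = F(1) = 0
m(2) = F(2) = 1/6
m(3) = F(3) = 1/2
m(4) = F(4) + f(2)·m(2) = 5/6 + 1/6·1/6 = 31/36
E[N_4] = m(4) = 31/36

31/36


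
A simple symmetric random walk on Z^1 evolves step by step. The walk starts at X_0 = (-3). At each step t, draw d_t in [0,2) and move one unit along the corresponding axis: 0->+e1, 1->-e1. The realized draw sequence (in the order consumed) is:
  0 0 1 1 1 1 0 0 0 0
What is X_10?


(-1)

t=0: X=(-3), d=0 → +e1, X_1=(-2)
t=1: X=(-2), d=0 → +e1, X_2=(-1)
t=2: X=(-1), d=1 → -e1, X_3=(-2)
t=3: X=(-2), d=1 → -e1, X_4=(-3)
t=4: X=(-3), d=1 → -e1, X_5=(-4)
t=5: X=(-4), d=1 → -e1, X_6=(-5)
t=6: X=(-5), d=0 → +e1, X_7=(-4)
t=7: X=(-4), d=0 → +e1, X_8=(-3)
t=8: X=(-3), d=0 → +e1, X_9=(-2)
t=9: X=(-2), d=0 → +e1, X_10=(-1)


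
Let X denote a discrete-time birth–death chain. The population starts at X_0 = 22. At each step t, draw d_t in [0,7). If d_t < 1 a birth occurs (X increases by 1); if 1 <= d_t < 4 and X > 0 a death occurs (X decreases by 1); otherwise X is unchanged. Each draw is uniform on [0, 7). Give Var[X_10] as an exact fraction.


240/49

X can drop by at most 1 per step and X_0 = 22 > T = 10, so X_t >= 22 − t >= 12 > 0 for every t <= 10: the floor at 0 (the 'and X > 0' condition) never binds. Hence X_10 = X_0 + Σ_{t<10} Y_t with i.i.d. increments Y_t = y(d_t) ∈ {+1, −1, 0}.
Outcome values over d=0..6: [1, -1, -1, -1, 0, 0, 0]
Σy = -2, Σy² = 4, M = 7
μ = -2/7 = -2/7,  σ² = 4/7 − (-2/7)² = 24/49
Independent increments: Var[X_10] = 10·σ² = 10·(24/49) = 240/49


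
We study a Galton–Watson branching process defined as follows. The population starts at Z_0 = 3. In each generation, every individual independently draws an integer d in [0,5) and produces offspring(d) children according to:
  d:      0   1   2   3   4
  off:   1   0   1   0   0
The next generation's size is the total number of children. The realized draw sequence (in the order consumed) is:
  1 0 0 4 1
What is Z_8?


gen 0: Z_0=3, draws=[1, 0, 0], offspring=[0, 1, 1], Z_1=2
gen 1: Z_1=2, draws=[4, 1], offspring=[0, 0], Z_2=0
gen 2: Z_2=0, draws=[], offspring=[], Z_3=0
gen 3: Z_3=0, draws=[], offspring=[], Z_4=0
gen 4: Z_4=0, draws=[], offspring=[], Z_5=0
gen 5: Z_5=0, draws=[], offspring=[], Z_6=0
gen 6: Z_6=0, draws=[], offspring=[], Z_7=0
gen 7: Z_7=0, draws=[], offspring=[], Z_8=0

0


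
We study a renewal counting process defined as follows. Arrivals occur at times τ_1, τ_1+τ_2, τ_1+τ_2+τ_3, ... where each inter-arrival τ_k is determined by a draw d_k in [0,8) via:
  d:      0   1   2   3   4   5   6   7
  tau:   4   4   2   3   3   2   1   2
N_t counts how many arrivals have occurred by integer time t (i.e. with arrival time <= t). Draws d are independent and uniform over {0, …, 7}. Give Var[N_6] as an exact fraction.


31689607551/68719476736

Inter-arrival values over d=0..7: [4, 4, 2, 3, 3, 2, 1, 2]
Each d has probability 1/8, so the pmf of τ is: f(1) = 1/8, f(2) = 3/8, f(3) = 1/4, f(4) = 1/4
Let p_n(j) = P(N_n = j), with p_0 = [1]. Condition on τ_1: p_n(0) = P(τ > n), and for j >= 1, p_n(j) = Σ_{k<=n} f(k)·p_{n−k}(j−1)
p_1 = [7/8, 1/8]  (j = 0..1)
p_2 = [1/2, 31/64, 1/64]  (j = 0..2)
p_3 = [1/4, 41/64, 55/512, 1/512]  (j = 0..3)
p_4 = [0, 11/16, 75/256, 79/4096, 1/4096]  (j = 0..4)
p_5 = [0, 7/16, 245/512, 331/4096, 103/32768, 1/32768]  (j = 0..5)
p_6 = [0, 3/16, 19/32, 821/4096, 73/4096, 127/262144, 1/262144]  (j = 0..6)
E[N_6] = Σ j·p_6(j) = 537409/262144;  E[N_6²] = Σ j²·p_6(j) = 1222603/262144
Var[N_6] = 1222603/262144 − (537409/262144)² = 31689607551/68719476736


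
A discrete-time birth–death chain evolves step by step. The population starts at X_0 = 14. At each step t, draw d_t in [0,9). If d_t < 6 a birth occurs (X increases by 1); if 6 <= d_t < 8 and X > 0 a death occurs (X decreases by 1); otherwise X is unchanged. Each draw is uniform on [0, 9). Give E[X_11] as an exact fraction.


X can drop by at most 1 per step and X_0 = 14 > T = 11, so X_t >= 14 − t >= 3 > 0 for every t <= 11: the floor at 0 (the 'and X > 0' condition) never binds. Hence X_11 = X_0 + Σ_{t<11} Y_t with i.i.d. increments Y_t = y(d_t) ∈ {+1, −1, 0}.
Outcome values over d=0..8: [1, 1, 1, 1, 1, 1, -1, -1, 0]
Σy = 4, Σy² = 8, M = 9
μ = 4/9 = 4/9,  σ² = 8/9 − (4/9)² = 56/81
E[X_11] = 14 + 11·(4/9) = 170/9

170/9


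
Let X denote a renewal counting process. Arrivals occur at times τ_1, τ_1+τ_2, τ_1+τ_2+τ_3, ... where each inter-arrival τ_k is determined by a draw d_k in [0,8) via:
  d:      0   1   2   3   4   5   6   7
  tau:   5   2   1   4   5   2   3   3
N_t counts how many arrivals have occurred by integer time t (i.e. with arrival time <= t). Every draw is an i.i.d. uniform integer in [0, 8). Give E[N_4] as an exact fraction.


Inter-arrival values over d=0..7: [5, 2, 1, 4, 5, 2, 3, 3]
Each d has probability 1/8, so the pmf of τ is: f(1) = 1/8, f(2) = 1/4, f(3) = 1/4, f(4) = 1/8, f(5) = 1/4
Renewal equation for m(n) = E[N_n]: condition on τ_1 = k (if k <= n, one arrival plus a fresh copy on the remaining n−k steps): m(n) = F(n) + Σ_{k<=n} f(k)·m(n−k), where F(n) = P(τ <= n) and m(0) = 0
m(1) = F(1) = 1/8
m(2) = F(2) + f(1)·m(1) = 3/8 + 1/8·1/8 = 25/64
m(3) = F(3) + f(1)·m(2) + f(2)·m(1) = 5/8 + 1/8·25/64 + 1/4·1/8 = 361/512
m(4) = F(4) + f(1)·m(3) + f(2)·m(2) + f(3)·m(1) = 3/4 + 1/8·361/512 + 1/4·25/64 + 1/4·1/8 = 3961/4096
E[N_4] = m(4) = 3961/4096

3961/4096


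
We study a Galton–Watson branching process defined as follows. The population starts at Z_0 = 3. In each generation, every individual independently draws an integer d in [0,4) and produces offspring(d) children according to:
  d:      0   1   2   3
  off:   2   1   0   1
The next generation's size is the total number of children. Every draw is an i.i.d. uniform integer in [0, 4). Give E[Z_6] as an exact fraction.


3

Outcome values over d=0..3: [2, 1, 0, 1]
Σy = 4, Σy² = 6, M = 4
μ = 4/4 = 1,  σ² = 6/4 − (1)² = 1/2
E[Z_0] = 3
E[Z_1] = 1·E[Z_0] = 3
E[Z_2] = 1·E[Z_1] = 3
E[Z_3] = 1·E[Z_2] = 3
E[Z_4] = 1·E[Z_3] = 3
E[Z_5] = 1·E[Z_4] = 3
E[Z_6] = 1·E[Z_5] = 3


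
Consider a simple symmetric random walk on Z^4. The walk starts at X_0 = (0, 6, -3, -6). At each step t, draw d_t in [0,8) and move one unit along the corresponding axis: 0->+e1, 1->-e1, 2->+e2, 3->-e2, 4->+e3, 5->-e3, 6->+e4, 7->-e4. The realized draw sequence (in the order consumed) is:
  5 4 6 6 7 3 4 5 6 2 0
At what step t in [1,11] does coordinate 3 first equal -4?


t=0: X=(0, 6, -3, -6), d=5 → -e3, X_1=(0, 6, -4, -6)
t=1: X=(0, 6, -4, -6), d=4 → +e3, X_2=(0, 6, -3, -6)
t=2: X=(0, 6, -3, -6), d=6 → +e4, X_3=(0, 6, -3, -5)
t=3: X=(0, 6, -3, -5), d=6 → +e4, X_4=(0, 6, -3, -4)
t=4: X=(0, 6, -3, -4), d=7 → -e4, X_5=(0, 6, -3, -5)
t=5: X=(0, 6, -3, -5), d=3 → -e2, X_6=(0, 5, -3, -5)
t=6: X=(0, 5, -3, -5), d=4 → +e3, X_7=(0, 5, -2, -5)
t=7: X=(0, 5, -2, -5), d=5 → -e3, X_8=(0, 5, -3, -5)
t=8: X=(0, 5, -3, -5), d=6 → +e4, X_9=(0, 5, -3, -4)
t=9: X=(0, 5, -3, -4), d=2 → +e2, X_10=(0, 6, -3, -4)
t=10: X=(0, 6, -3, -4), d=0 → +e1, X_11=(1, 6, -3, -4)

1


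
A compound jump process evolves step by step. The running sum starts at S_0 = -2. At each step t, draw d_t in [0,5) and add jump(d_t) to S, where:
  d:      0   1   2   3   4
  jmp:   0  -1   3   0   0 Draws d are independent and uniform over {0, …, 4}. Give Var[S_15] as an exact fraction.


138/5

Outcome values over d=0..4: [0, -1, 3, 0, 0]
Σy = 2, Σy² = 10, M = 5
μ = 2/5 = 2/5,  σ² = 10/5 − (2/5)² = 46/25
Independent increments: Var[S_15] = 15·σ² = 15·(46/25) = 138/5


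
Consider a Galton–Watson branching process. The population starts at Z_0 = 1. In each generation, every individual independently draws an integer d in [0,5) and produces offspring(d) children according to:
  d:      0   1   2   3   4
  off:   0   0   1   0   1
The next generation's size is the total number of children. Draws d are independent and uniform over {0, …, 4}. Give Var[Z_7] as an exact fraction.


9983616/6103515625

Outcome values over d=0..4: [0, 0, 1, 0, 1]
Σy = 2, Σy² = 2, M = 5
μ = 2/5 = 2/5,  σ² = 2/5 − (2/5)² = 6/25
V_0 = 0, E_0 = 1
V_1 = 6/25·E_0 + (2/5)²·V_0 = 6/25;  E_1 = 2/5
V_2 = 6/25·E_1 + (2/5)²·V_1 = 84/625;  E_2 = 4/25
V_3 = 6/25·E_2 + (2/5)²·V_2 = 936/15625;  E_3 = 8/125
V_4 = 6/25·E_3 + (2/5)²·V_3 = 9744/390625;  E_4 = 16/625
V_5 = 6/25·E_4 + (2/5)²·V_4 = 98976/9765625;  E_5 = 32/3125
V_6 = 6/25·E_5 + (2/5)²·V_5 = 995904/244140625;  E_6 = 64/15625
V_7 = 6/25·E_6 + (2/5)²·V_6 = 9983616/6103515625;  E_7 = 128/78125


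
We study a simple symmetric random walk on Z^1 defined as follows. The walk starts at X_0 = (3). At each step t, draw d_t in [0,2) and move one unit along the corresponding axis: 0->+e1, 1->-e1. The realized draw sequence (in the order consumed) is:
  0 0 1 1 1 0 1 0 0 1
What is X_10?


t=0: X=(3), d=0 → +e1, X_1=(4)
t=1: X=(4), d=0 → +e1, X_2=(5)
t=2: X=(5), d=1 → -e1, X_3=(4)
t=3: X=(4), d=1 → -e1, X_4=(3)
t=4: X=(3), d=1 → -e1, X_5=(2)
t=5: X=(2), d=0 → +e1, X_6=(3)
t=6: X=(3), d=1 → -e1, X_7=(2)
t=7: X=(2), d=0 → +e1, X_8=(3)
t=8: X=(3), d=0 → +e1, X_9=(4)
t=9: X=(4), d=1 → -e1, X_10=(3)

(3)


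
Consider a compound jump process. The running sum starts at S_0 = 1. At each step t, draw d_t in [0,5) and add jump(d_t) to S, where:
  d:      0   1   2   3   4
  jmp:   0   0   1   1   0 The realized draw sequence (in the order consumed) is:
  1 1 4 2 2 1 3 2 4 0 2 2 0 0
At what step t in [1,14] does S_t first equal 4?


t=0: S=1, d=1, jump=0, S_1=1
t=1: S=1, d=1, jump=0, S_2=1
t=2: S=1, d=4, jump=0, S_3=1
t=3: S=1, d=2, jump=1, S_4=2
t=4: S=2, d=2, jump=1, S_5=3
t=5: S=3, d=1, jump=0, S_6=3
t=6: S=3, d=3, jump=1, S_7=4
t=7: S=4, d=2, jump=1, S_8=5
t=8: S=5, d=4, jump=0, S_9=5
t=9: S=5, d=0, jump=0, S_10=5
t=10: S=5, d=2, jump=1, S_11=6
t=11: S=6, d=2, jump=1, S_12=7
t=12: S=7, d=0, jump=0, S_13=7
t=13: S=7, d=0, jump=0, S_14=7

7


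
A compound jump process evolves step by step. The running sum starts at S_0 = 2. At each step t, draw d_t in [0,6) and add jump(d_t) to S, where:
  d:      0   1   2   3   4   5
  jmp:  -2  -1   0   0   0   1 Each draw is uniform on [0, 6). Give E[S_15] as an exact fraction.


-3

Outcome values over d=0..5: [-2, -1, 0, 0, 0, 1]
Σy = -2, Σy² = 6, M = 6
μ = -2/6 = -1/3,  σ² = 6/6 − (-1/3)² = 8/9
E[S_15] = 2 + 15·(-1/3) = -3


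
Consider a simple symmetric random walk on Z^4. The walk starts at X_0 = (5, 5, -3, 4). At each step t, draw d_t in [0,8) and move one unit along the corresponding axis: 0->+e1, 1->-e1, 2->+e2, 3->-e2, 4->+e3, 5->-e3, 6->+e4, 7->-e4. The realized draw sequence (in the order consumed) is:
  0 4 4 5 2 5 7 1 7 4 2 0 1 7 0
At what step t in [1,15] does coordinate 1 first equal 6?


t=0: X=(5, 5, -3, 4), d=0 → +e1, X_1=(6, 5, -3, 4)
t=1: X=(6, 5, -3, 4), d=4 → +e3, X_2=(6, 5, -2, 4)
t=2: X=(6, 5, -2, 4), d=4 → +e3, X_3=(6, 5, -1, 4)
t=3: X=(6, 5, -1, 4), d=5 → -e3, X_4=(6, 5, -2, 4)
t=4: X=(6, 5, -2, 4), d=2 → +e2, X_5=(6, 6, -2, 4)
t=5: X=(6, 6, -2, 4), d=5 → -e3, X_6=(6, 6, -3, 4)
t=6: X=(6, 6, -3, 4), d=7 → -e4, X_7=(6, 6, -3, 3)
t=7: X=(6, 6, -3, 3), d=1 → -e1, X_8=(5, 6, -3, 3)
t=8: X=(5, 6, -3, 3), d=7 → -e4, X_9=(5, 6, -3, 2)
t=9: X=(5, 6, -3, 2), d=4 → +e3, X_10=(5, 6, -2, 2)
t=10: X=(5, 6, -2, 2), d=2 → +e2, X_11=(5, 7, -2, 2)
t=11: X=(5, 7, -2, 2), d=0 → +e1, X_12=(6, 7, -2, 2)
t=12: X=(6, 7, -2, 2), d=1 → -e1, X_13=(5, 7, -2, 2)
t=13: X=(5, 7, -2, 2), d=7 → -e4, X_14=(5, 7, -2, 1)
t=14: X=(5, 7, -2, 1), d=0 → +e1, X_15=(6, 7, -2, 1)

1


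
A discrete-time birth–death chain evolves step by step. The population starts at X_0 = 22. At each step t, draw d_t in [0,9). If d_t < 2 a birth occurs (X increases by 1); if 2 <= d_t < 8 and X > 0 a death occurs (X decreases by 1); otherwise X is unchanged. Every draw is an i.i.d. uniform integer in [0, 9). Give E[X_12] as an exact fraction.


50/3

X can drop by at most 1 per step and X_0 = 22 > T = 12, so X_t >= 22 − t >= 10 > 0 for every t <= 12: the floor at 0 (the 'and X > 0' condition) never binds. Hence X_12 = X_0 + Σ_{t<12} Y_t with i.i.d. increments Y_t = y(d_t) ∈ {+1, −1, 0}.
Outcome values over d=0..8: [1, 1, -1, -1, -1, -1, -1, -1, 0]
Σy = -4, Σy² = 8, M = 9
μ = -4/9 = -4/9,  σ² = 8/9 − (-4/9)² = 56/81
E[X_12] = 22 + 12·(-4/9) = 50/3


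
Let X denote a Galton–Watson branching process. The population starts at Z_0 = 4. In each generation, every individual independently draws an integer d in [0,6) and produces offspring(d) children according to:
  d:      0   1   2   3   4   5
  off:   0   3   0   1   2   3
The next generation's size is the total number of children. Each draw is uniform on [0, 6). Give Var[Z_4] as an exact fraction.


11115/64

Outcome values over d=0..5: [0, 3, 0, 1, 2, 3]
Σy = 9, Σy² = 23, M = 6
μ = 9/6 = 3/2,  σ² = 23/6 − (3/2)² = 19/12
V_0 = 0, E_0 = 4
V_1 = 19/12·E_0 + (3/2)²·V_0 = 19/3;  E_1 = 6
V_2 = 19/12·E_1 + (3/2)²·V_1 = 95/4;  E_2 = 9
V_3 = 19/12·E_2 + (3/2)²·V_2 = 1083/16;  E_3 = 27/2
V_4 = 19/12·E_3 + (3/2)²·V_3 = 11115/64;  E_4 = 81/4


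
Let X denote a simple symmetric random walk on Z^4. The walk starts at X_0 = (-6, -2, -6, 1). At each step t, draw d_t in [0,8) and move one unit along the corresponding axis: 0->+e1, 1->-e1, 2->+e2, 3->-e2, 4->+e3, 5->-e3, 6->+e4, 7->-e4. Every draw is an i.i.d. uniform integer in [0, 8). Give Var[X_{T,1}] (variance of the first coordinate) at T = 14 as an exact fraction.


Outcome values over d=0..7: [1, -1, 0, 0, 0, 0, 0, 0]
Σy = 0, Σy² = 2, M = 8
μ = 0/8 = 0,  σ² = 2/8 − (0)² = 1/4
Independent increments: Var[X_14] = 14·σ² = 14·(1/4) = 7/2

7/2


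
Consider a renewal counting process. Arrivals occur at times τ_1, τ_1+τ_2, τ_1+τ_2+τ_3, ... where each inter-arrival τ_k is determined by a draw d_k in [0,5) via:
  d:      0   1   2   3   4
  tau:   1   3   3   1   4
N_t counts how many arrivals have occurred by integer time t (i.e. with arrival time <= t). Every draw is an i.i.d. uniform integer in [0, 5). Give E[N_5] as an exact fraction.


6037/3125

Inter-arrival values over d=0..4: [1, 3, 3, 1, 4]
Each d has probability 1/5, so the pmf of τ is: f(1) = 2/5, f(3) = 2/5, f(4) = 1/5
Renewal equation for m(n) = E[N_n]: condition on τ_1 = k (if k <= n, one arrival plus a fresh copy on the remaining n−k steps): m(n) = F(n) + Σ_{k<=n} f(k)·m(n−k), where F(n) = P(τ <= n) and m(0) = 0
m(1) = F(1) = 2/5
m(2) = F(2) + f(1)·m(1) = 2/5 + 2/5·2/5 = 14/25
m(3) = F(3) + f(1)·m(2) = 4/5 + 2/5·14/25 = 128/125
m(4) = F(4) + f(1)·m(3) + f(3)·m(1) = 1 + 2/5·128/125 + 2/5·2/5 = 981/625
m(5) = F(5) + f(1)·m(4) + f(3)·m(2) + f(4)·m(1) = 1 + 2/5·981/625 + 2/5·14/25 + 1/5·2/5 = 6037/3125
E[N_5] = m(5) = 6037/3125


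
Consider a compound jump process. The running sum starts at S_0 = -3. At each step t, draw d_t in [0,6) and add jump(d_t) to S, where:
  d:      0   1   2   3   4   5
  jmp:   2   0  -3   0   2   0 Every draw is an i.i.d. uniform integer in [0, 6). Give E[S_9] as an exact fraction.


-3/2

Outcome values over d=0..5: [2, 0, -3, 0, 2, 0]
Σy = 1, Σy² = 17, M = 6
μ = 1/6 = 1/6,  σ² = 17/6 − (1/6)² = 101/36
E[S_9] = -3 + 9·(1/6) = -3/2


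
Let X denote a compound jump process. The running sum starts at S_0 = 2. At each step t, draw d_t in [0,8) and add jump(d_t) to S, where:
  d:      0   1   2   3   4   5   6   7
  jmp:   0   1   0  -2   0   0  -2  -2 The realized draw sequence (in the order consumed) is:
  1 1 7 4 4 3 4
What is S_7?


0

t=0: S=2, d=1, jump=1, S_1=3
t=1: S=3, d=1, jump=1, S_2=4
t=2: S=4, d=7, jump=-2, S_3=2
t=3: S=2, d=4, jump=0, S_4=2
t=4: S=2, d=4, jump=0, S_5=2
t=5: S=2, d=3, jump=-2, S_6=0
t=6: S=0, d=4, jump=0, S_7=0


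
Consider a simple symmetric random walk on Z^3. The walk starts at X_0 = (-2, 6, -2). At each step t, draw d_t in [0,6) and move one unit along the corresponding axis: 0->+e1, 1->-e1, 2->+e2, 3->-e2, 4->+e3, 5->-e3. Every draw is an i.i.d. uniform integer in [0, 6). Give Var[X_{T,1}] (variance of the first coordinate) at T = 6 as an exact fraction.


2

Outcome values over d=0..5: [1, -1, 0, 0, 0, 0]
Σy = 0, Σy² = 2, M = 6
μ = 0/6 = 0,  σ² = 2/6 − (0)² = 1/3
Independent increments: Var[X_6] = 6·σ² = 6·(1/3) = 2


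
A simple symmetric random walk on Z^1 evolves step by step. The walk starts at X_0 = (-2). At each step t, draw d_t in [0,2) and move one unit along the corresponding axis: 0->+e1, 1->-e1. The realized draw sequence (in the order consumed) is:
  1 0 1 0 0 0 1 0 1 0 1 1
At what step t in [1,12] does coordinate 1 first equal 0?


6

t=0: X=(-2), d=1 → -e1, X_1=(-3)
t=1: X=(-3), d=0 → +e1, X_2=(-2)
t=2: X=(-2), d=1 → -e1, X_3=(-3)
t=3: X=(-3), d=0 → +e1, X_4=(-2)
t=4: X=(-2), d=0 → +e1, X_5=(-1)
t=5: X=(-1), d=0 → +e1, X_6=(0)
t=6: X=(0), d=1 → -e1, X_7=(-1)
t=7: X=(-1), d=0 → +e1, X_8=(0)
t=8: X=(0), d=1 → -e1, X_9=(-1)
t=9: X=(-1), d=0 → +e1, X_10=(0)
t=10: X=(0), d=1 → -e1, X_11=(-1)
t=11: X=(-1), d=1 → -e1, X_12=(-2)


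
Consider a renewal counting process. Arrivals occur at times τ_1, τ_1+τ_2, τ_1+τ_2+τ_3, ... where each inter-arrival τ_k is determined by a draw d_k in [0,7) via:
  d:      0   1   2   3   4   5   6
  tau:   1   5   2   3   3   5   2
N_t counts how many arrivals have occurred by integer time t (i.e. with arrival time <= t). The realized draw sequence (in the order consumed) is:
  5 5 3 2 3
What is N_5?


draw d_1=5: τ_1=5, arrival time A_1=5
draw d_2=5: τ_2=5, arrival time A_2=10
draw d_3=3: τ_3=3, arrival time A_3=13
draw d_4=2: τ_4=2, arrival time A_4=15
draw d_5=3: τ_5=3, arrival time A_5=18
N_t over t=0..5: 0:0 1:0 2:0 3:0 4:0 5:1

1


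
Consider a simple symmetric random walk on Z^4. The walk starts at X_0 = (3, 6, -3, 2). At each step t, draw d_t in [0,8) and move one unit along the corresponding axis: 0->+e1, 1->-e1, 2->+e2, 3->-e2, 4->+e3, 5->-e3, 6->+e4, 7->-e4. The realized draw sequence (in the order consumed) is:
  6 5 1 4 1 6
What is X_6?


t=0: X=(3, 6, -3, 2), d=6 → +e4, X_1=(3, 6, -3, 3)
t=1: X=(3, 6, -3, 3), d=5 → -e3, X_2=(3, 6, -4, 3)
t=2: X=(3, 6, -4, 3), d=1 → -e1, X_3=(2, 6, -4, 3)
t=3: X=(2, 6, -4, 3), d=4 → +e3, X_4=(2, 6, -3, 3)
t=4: X=(2, 6, -3, 3), d=1 → -e1, X_5=(1, 6, -3, 3)
t=5: X=(1, 6, -3, 3), d=6 → +e4, X_6=(1, 6, -3, 4)

(1, 6, -3, 4)


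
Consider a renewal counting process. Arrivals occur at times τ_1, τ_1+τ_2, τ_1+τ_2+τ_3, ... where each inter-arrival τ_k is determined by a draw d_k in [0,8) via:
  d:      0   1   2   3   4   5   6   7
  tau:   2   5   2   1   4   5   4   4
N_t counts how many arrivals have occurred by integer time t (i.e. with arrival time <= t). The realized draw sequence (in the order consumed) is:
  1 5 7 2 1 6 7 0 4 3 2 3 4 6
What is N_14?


draw d_1=1: τ_1=5, arrival time A_1=5
draw d_2=5: τ_2=5, arrival time A_2=10
draw d_3=7: τ_3=4, arrival time A_3=14
draw d_4=2: τ_4=2, arrival time A_4=16
draw d_5=1: τ_5=5, arrival time A_5=21
draw d_6=6: τ_6=4, arrival time A_6=25
draw d_7=7: τ_7=4, arrival time A_7=29
draw d_8=0: τ_8=2, arrival time A_8=31
draw d_9=4: τ_9=4, arrival time A_9=35
draw d_10=3: τ_10=1, arrival time A_10=36
draw d_11=2: τ_11=2, arrival time A_11=38
draw d_12=3: τ_12=1, arrival time A_12=39
draw d_13=4: τ_13=4, arrival time A_13=43
draw d_14=6: τ_14=4, arrival time A_14=47
N_t over t=0..14: 0:0 1:0 2:0 3:0 4:0 5:1 6:1 7:1 8:1 9:1 10:2 11:2 12:2 13:2 14:3

3


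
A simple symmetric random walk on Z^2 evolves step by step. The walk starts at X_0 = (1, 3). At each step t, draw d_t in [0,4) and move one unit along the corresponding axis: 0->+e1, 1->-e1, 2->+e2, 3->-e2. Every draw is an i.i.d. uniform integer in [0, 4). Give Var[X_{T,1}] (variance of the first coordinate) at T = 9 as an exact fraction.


9/2

Outcome values over d=0..3: [1, -1, 0, 0]
Σy = 0, Σy² = 2, M = 4
μ = 0/4 = 0,  σ² = 2/4 − (0)² = 1/2
Independent increments: Var[X_9] = 9·σ² = 9·(1/2) = 9/2


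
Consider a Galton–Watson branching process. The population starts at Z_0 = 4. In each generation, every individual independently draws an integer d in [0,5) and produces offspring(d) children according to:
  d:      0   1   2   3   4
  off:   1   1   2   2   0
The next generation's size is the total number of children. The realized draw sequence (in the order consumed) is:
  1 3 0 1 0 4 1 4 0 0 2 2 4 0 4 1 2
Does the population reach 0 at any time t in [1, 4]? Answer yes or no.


gen 0: Z_0=4, draws=[1, 3, 0, 1], offspring=[1, 2, 1, 1], Z_1=5
gen 1: Z_1=5, draws=[0, 4, 1, 4, 0], offspring=[1, 0, 1, 0, 1], Z_2=3
gen 2: Z_2=3, draws=[0, 2, 2], offspring=[1, 2, 2], Z_3=5
gen 3: Z_3=5, draws=[4, 0, 4, 1, 2], offspring=[0, 1, 0, 1, 2], Z_4=4

no


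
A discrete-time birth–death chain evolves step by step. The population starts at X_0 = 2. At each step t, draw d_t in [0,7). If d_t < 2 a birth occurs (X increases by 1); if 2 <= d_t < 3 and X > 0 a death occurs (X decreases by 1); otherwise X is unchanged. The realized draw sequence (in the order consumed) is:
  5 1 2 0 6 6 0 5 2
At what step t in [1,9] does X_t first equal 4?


7

t=0: X=2, d=5 → hold, X_1=2
t=1: X=2, d=1 → birth, X_2=3
t=2: X=3, d=2 → death, X_3=2
t=3: X=2, d=0 → birth, X_4=3
t=4: X=3, d=6 → hold, X_5=3
t=5: X=3, d=6 → hold, X_6=3
t=6: X=3, d=0 → birth, X_7=4
t=7: X=4, d=5 → hold, X_8=4
t=8: X=4, d=2 → death, X_9=3


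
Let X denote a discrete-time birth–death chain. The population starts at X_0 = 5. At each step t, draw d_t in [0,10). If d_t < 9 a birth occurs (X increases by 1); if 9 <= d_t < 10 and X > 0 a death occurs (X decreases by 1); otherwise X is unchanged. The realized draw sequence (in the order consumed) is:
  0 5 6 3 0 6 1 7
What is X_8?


13

t=0: X=5, d=0 → birth, X_1=6
t=1: X=6, d=5 → birth, X_2=7
t=2: X=7, d=6 → birth, X_3=8
t=3: X=8, d=3 → birth, X_4=9
t=4: X=9, d=0 → birth, X_5=10
t=5: X=10, d=6 → birth, X_6=11
t=6: X=11, d=1 → birth, X_7=12
t=7: X=12, d=7 → birth, X_8=13


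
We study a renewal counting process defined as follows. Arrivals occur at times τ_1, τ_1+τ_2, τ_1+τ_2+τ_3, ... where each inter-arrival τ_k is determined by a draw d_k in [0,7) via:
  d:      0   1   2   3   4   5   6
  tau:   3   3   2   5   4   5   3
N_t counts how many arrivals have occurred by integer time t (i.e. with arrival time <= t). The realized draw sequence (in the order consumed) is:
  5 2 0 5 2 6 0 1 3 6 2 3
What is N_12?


draw d_1=5: τ_1=5, arrival time A_1=5
draw d_2=2: τ_2=2, arrival time A_2=7
draw d_3=0: τ_3=3, arrival time A_3=10
draw d_4=5: τ_4=5, arrival time A_4=15
draw d_5=2: τ_5=2, arrival time A_5=17
draw d_6=6: τ_6=3, arrival time A_6=20
draw d_7=0: τ_7=3, arrival time A_7=23
draw d_8=1: τ_8=3, arrival time A_8=26
draw d_9=3: τ_9=5, arrival time A_9=31
draw d_10=6: τ_10=3, arrival time A_10=34
draw d_11=2: τ_11=2, arrival time A_11=36
draw d_12=3: τ_12=5, arrival time A_12=41
N_t over t=0..12: 0:0 1:0 2:0 3:0 4:0 5:1 6:1 7:2 8:2 9:2 10:3 11:3 12:3

3


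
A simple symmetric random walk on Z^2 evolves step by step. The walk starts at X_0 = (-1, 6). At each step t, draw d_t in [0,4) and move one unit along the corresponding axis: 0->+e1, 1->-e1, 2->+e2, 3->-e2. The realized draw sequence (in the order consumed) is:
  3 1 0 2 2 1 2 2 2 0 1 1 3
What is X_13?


(-3, 9)

t=0: X=(-1, 6), d=3 → -e2, X_1=(-1, 5)
t=1: X=(-1, 5), d=1 → -e1, X_2=(-2, 5)
t=2: X=(-2, 5), d=0 → +e1, X_3=(-1, 5)
t=3: X=(-1, 5), d=2 → +e2, X_4=(-1, 6)
t=4: X=(-1, 6), d=2 → +e2, X_5=(-1, 7)
t=5: X=(-1, 7), d=1 → -e1, X_6=(-2, 7)
t=6: X=(-2, 7), d=2 → +e2, X_7=(-2, 8)
t=7: X=(-2, 8), d=2 → +e2, X_8=(-2, 9)
t=8: X=(-2, 9), d=2 → +e2, X_9=(-2, 10)
t=9: X=(-2, 10), d=0 → +e1, X_10=(-1, 10)
t=10: X=(-1, 10), d=1 → -e1, X_11=(-2, 10)
t=11: X=(-2, 10), d=1 → -e1, X_12=(-3, 10)
t=12: X=(-3, 10), d=3 → -e2, X_13=(-3, 9)


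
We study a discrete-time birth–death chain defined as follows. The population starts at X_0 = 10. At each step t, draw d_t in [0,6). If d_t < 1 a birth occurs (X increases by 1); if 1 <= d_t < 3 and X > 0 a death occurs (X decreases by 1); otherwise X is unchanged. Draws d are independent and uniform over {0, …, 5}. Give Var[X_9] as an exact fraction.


X can drop by at most 1 per step and X_0 = 10 > T = 9, so X_t >= 10 − t >= 1 > 0 for every t <= 9: the floor at 0 (the 'and X > 0' condition) never binds. Hence X_9 = X_0 + Σ_{t<9} Y_t with i.i.d. increments Y_t = y(d_t) ∈ {+1, −1, 0}.
Outcome values over d=0..5: [1, -1, -1, 0, 0, 0]
Σy = -1, Σy² = 3, M = 6
μ = -1/6 = -1/6,  σ² = 3/6 − (-1/6)² = 17/36
Independent increments: Var[X_9] = 9·σ² = 9·(17/36) = 17/4

17/4


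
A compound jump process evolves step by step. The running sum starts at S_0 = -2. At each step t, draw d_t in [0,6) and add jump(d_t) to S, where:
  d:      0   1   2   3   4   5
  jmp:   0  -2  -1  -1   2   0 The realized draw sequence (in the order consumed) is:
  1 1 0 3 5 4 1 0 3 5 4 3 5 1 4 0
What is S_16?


-7

t=0: S=-2, d=1, jump=-2, S_1=-4
t=1: S=-4, d=1, jump=-2, S_2=-6
t=2: S=-6, d=0, jump=0, S_3=-6
t=3: S=-6, d=3, jump=-1, S_4=-7
t=4: S=-7, d=5, jump=0, S_5=-7
t=5: S=-7, d=4, jump=2, S_6=-5
t=6: S=-5, d=1, jump=-2, S_7=-7
t=7: S=-7, d=0, jump=0, S_8=-7
t=8: S=-7, d=3, jump=-1, S_9=-8
t=9: S=-8, d=5, jump=0, S_10=-8
t=10: S=-8, d=4, jump=2, S_11=-6
t=11: S=-6, d=3, jump=-1, S_12=-7
t=12: S=-7, d=5, jump=0, S_13=-7
t=13: S=-7, d=1, jump=-2, S_14=-9
t=14: S=-9, d=4, jump=2, S_15=-7
t=15: S=-7, d=0, jump=0, S_16=-7


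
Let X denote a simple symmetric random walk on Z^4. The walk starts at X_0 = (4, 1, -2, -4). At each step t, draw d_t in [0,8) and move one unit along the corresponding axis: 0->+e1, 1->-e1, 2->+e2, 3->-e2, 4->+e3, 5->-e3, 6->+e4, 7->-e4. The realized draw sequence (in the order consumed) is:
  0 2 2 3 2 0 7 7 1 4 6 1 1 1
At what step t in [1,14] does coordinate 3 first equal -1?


10

t=0: X=(4, 1, -2, -4), d=0 → +e1, X_1=(5, 1, -2, -4)
t=1: X=(5, 1, -2, -4), d=2 → +e2, X_2=(5, 2, -2, -4)
t=2: X=(5, 2, -2, -4), d=2 → +e2, X_3=(5, 3, -2, -4)
t=3: X=(5, 3, -2, -4), d=3 → -e2, X_4=(5, 2, -2, -4)
t=4: X=(5, 2, -2, -4), d=2 → +e2, X_5=(5, 3, -2, -4)
t=5: X=(5, 3, -2, -4), d=0 → +e1, X_6=(6, 3, -2, -4)
t=6: X=(6, 3, -2, -4), d=7 → -e4, X_7=(6, 3, -2, -5)
t=7: X=(6, 3, -2, -5), d=7 → -e4, X_8=(6, 3, -2, -6)
t=8: X=(6, 3, -2, -6), d=1 → -e1, X_9=(5, 3, -2, -6)
t=9: X=(5, 3, -2, -6), d=4 → +e3, X_10=(5, 3, -1, -6)
t=10: X=(5, 3, -1, -6), d=6 → +e4, X_11=(5, 3, -1, -5)
t=11: X=(5, 3, -1, -5), d=1 → -e1, X_12=(4, 3, -1, -5)
t=12: X=(4, 3, -1, -5), d=1 → -e1, X_13=(3, 3, -1, -5)
t=13: X=(3, 3, -1, -5), d=1 → -e1, X_14=(2, 3, -1, -5)


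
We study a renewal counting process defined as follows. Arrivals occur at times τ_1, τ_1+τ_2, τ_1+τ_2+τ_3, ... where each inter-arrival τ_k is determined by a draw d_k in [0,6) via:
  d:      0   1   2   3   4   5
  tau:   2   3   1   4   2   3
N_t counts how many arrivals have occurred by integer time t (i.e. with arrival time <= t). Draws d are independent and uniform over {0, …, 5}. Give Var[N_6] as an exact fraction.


1064939951/2176782336

Inter-arrival values over d=0..5: [2, 3, 1, 4, 2, 3]
Each d has probability 1/6, so the pmf of τ is: f(1) = 1/6, f(2) = 1/3, f(3) = 1/3, f(4) = 1/6
Let p_n(j) = P(N_n = j), with p_0 = [1]. Condition on τ_1: p_n(0) = P(τ > n), and for j >= 1, p_n(j) = Σ_{k<=n} f(k)·p_{n−k}(j−1)
p_1 = [5/6, 1/6]  (j = 0..1)
p_2 = [1/2, 17/36, 1/36]  (j = 0..2)
p_3 = [1/6, 25/36, 29/216, 1/216]  (j = 0..3)
p_4 = [0, 23/36, 71/216, 41/1296, 1/1296]  (j = 0..4)
p_5 = [0, 13/36, 113/216, 47/432, 53/7776, 1/7776]  (j = 0..5)
p_6 = [0, 5/36, 7/12, 319/1296, 235/7776, 65/46656, 1/46656]  (j = 0..6)
E[N_6] = Σ j·p_6(j) = 101335/46656;  E[N_6²] = Σ j²·p_6(j) = 242921/46656
Var[N_6] = 242921/46656 − (101335/46656)² = 1064939951/2176782336


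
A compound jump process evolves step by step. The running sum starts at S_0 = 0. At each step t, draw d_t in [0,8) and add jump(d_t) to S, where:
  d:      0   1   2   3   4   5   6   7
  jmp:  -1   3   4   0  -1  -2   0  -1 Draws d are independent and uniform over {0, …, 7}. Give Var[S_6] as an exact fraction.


189/8

Outcome values over d=0..7: [-1, 3, 4, 0, -1, -2, 0, -1]
Σy = 2, Σy² = 32, M = 8
μ = 2/8 = 1/4,  σ² = 32/8 − (1/4)² = 63/16
Independent increments: Var[S_6] = 6·σ² = 6·(63/16) = 189/8


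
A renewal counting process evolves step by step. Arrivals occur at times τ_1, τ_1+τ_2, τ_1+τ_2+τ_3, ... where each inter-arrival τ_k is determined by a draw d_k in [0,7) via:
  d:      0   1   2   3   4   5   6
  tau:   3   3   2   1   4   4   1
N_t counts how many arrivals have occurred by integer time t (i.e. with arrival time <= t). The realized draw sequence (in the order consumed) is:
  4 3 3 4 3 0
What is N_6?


draw d_1=4: τ_1=4, arrival time A_1=4
draw d_2=3: τ_2=1, arrival time A_2=5
draw d_3=3: τ_3=1, arrival time A_3=6
draw d_4=4: τ_4=4, arrival time A_4=10
draw d_5=3: τ_5=1, arrival time A_5=11
draw d_6=0: τ_6=3, arrival time A_6=14
N_t over t=0..6: 0:0 1:0 2:0 3:0 4:1 5:2 6:3

3


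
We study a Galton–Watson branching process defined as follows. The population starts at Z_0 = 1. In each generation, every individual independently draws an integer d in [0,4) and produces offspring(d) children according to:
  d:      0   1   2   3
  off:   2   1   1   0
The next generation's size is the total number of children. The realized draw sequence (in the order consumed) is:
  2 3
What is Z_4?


0

gen 0: Z_0=1, draws=[2], offspring=[1], Z_1=1
gen 1: Z_1=1, draws=[3], offspring=[0], Z_2=0
gen 2: Z_2=0, draws=[], offspring=[], Z_3=0
gen 3: Z_3=0, draws=[], offspring=[], Z_4=0


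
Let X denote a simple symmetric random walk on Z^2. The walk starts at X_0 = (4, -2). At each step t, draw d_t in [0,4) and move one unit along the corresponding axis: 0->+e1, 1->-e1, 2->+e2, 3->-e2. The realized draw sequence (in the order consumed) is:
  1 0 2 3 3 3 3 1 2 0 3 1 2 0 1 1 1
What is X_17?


t=0: X=(4, -2), d=1 → -e1, X_1=(3, -2)
t=1: X=(3, -2), d=0 → +e1, X_2=(4, -2)
t=2: X=(4, -2), d=2 → +e2, X_3=(4, -1)
t=3: X=(4, -1), d=3 → -e2, X_4=(4, -2)
t=4: X=(4, -2), d=3 → -e2, X_5=(4, -3)
t=5: X=(4, -3), d=3 → -e2, X_6=(4, -4)
t=6: X=(4, -4), d=3 → -e2, X_7=(4, -5)
t=7: X=(4, -5), d=1 → -e1, X_8=(3, -5)
t=8: X=(3, -5), d=2 → +e2, X_9=(3, -4)
t=9: X=(3, -4), d=0 → +e1, X_10=(4, -4)
t=10: X=(4, -4), d=3 → -e2, X_11=(4, -5)
t=11: X=(4, -5), d=1 → -e1, X_12=(3, -5)
t=12: X=(3, -5), d=2 → +e2, X_13=(3, -4)
t=13: X=(3, -4), d=0 → +e1, X_14=(4, -4)
t=14: X=(4, -4), d=1 → -e1, X_15=(3, -4)
t=15: X=(3, -4), d=1 → -e1, X_16=(2, -4)
t=16: X=(2, -4), d=1 → -e1, X_17=(1, -4)

(1, -4)


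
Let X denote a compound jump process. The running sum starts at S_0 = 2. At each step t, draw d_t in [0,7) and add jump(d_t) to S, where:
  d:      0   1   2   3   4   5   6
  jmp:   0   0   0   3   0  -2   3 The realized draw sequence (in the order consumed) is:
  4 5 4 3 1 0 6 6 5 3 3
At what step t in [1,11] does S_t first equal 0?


t=0: S=2, d=4, jump=0, S_1=2
t=1: S=2, d=5, jump=-2, S_2=0
t=2: S=0, d=4, jump=0, S_3=0
t=3: S=0, d=3, jump=3, S_4=3
t=4: S=3, d=1, jump=0, S_5=3
t=5: S=3, d=0, jump=0, S_6=3
t=6: S=3, d=6, jump=3, S_7=6
t=7: S=6, d=6, jump=3, S_8=9
t=8: S=9, d=5, jump=-2, S_9=7
t=9: S=7, d=3, jump=3, S_10=10
t=10: S=10, d=3, jump=3, S_11=13

2


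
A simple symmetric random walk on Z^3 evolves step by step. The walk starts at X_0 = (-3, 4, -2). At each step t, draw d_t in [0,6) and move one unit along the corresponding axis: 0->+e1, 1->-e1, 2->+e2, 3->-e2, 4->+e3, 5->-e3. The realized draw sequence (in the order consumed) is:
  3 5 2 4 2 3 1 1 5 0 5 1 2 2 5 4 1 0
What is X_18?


t=0: X=(-3, 4, -2), d=3 → -e2, X_1=(-3, 3, -2)
t=1: X=(-3, 3, -2), d=5 → -e3, X_2=(-3, 3, -3)
t=2: X=(-3, 3, -3), d=2 → +e2, X_3=(-3, 4, -3)
t=3: X=(-3, 4, -3), d=4 → +e3, X_4=(-3, 4, -2)
t=4: X=(-3, 4, -2), d=2 → +e2, X_5=(-3, 5, -2)
t=5: X=(-3, 5, -2), d=3 → -e2, X_6=(-3, 4, -2)
t=6: X=(-3, 4, -2), d=1 → -e1, X_7=(-4, 4, -2)
t=7: X=(-4, 4, -2), d=1 → -e1, X_8=(-5, 4, -2)
t=8: X=(-5, 4, -2), d=5 → -e3, X_9=(-5, 4, -3)
t=9: X=(-5, 4, -3), d=0 → +e1, X_10=(-4, 4, -3)
t=10: X=(-4, 4, -3), d=5 → -e3, X_11=(-4, 4, -4)
t=11: X=(-4, 4, -4), d=1 → -e1, X_12=(-5, 4, -4)
t=12: X=(-5, 4, -4), d=2 → +e2, X_13=(-5, 5, -4)
t=13: X=(-5, 5, -4), d=2 → +e2, X_14=(-5, 6, -4)
t=14: X=(-5, 6, -4), d=5 → -e3, X_15=(-5, 6, -5)
t=15: X=(-5, 6, -5), d=4 → +e3, X_16=(-5, 6, -4)
t=16: X=(-5, 6, -4), d=1 → -e1, X_17=(-6, 6, -4)
t=17: X=(-6, 6, -4), d=0 → +e1, X_18=(-5, 6, -4)

(-5, 6, -4)


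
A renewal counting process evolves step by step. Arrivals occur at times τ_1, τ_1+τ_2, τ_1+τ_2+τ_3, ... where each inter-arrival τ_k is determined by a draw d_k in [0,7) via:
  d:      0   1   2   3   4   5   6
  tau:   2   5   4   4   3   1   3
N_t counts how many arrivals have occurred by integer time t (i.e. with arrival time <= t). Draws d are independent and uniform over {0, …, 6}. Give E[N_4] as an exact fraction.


Inter-arrival values over d=0..6: [2, 5, 4, 4, 3, 1, 3]
Each d has probability 1/7, so the pmf of τ is: f(1) = 1/7, f(2) = 1/7, f(3) = 2/7, f(4) = 2/7, f(5) = 1/7
Renewal equation for m(n) = E[N_n]: condition on τ_1 = k (if k <= n, one arrival plus a fresh copy on the remaining n−k steps): m(n) = F(n) + Σ_{k<=n} f(k)·m(n−k), where F(n) = P(τ <= n) and m(0) = 0
m(1) = F(1) = 1/7
m(2) = F(2) + f(1)·m(1) = 2/7 + 1/7·1/7 = 15/49
m(3) = F(3) + f(1)·m(2) + f(2)·m(1) = 4/7 + 1/7·15/49 + 1/7·1/7 = 218/343
m(4) = F(4) + f(1)·m(3) + f(2)·m(2) + f(3)·m(1) = 6/7 + 1/7·218/343 + 1/7·15/49 + 2/7·1/7 = 2479/2401
E[N_4] = m(4) = 2479/2401

2479/2401


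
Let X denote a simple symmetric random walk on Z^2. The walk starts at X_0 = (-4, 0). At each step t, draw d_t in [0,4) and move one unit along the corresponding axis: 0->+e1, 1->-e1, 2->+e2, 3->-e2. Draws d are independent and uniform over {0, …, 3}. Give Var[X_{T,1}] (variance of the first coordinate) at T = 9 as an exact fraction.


9/2

Outcome values over d=0..3: [1, -1, 0, 0]
Σy = 0, Σy² = 2, M = 4
μ = 0/4 = 0,  σ² = 2/4 − (0)² = 1/2
Independent increments: Var[X_9] = 9·σ² = 9·(1/2) = 9/2


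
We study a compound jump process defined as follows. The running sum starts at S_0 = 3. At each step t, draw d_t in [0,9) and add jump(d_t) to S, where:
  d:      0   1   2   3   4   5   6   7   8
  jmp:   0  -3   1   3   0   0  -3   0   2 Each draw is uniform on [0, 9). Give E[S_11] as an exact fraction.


Outcome values over d=0..8: [0, -3, 1, 3, 0, 0, -3, 0, 2]
Σy = 0, Σy² = 32, M = 9
μ = 0/9 = 0,  σ² = 32/9 − (0)² = 32/9
E[S_11] = 3 + 11·(0) = 3

3


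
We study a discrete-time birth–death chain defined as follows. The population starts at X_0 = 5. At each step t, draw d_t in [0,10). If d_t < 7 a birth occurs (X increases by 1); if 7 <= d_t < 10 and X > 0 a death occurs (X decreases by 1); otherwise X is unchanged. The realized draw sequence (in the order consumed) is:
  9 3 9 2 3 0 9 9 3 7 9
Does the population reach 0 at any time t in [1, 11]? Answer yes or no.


no

t=0: X=5, d=9 → death, X_1=4
t=1: X=4, d=3 → birth, X_2=5
t=2: X=5, d=9 → death, X_3=4
t=3: X=4, d=2 → birth, X_4=5
t=4: X=5, d=3 → birth, X_5=6
t=5: X=6, d=0 → birth, X_6=7
t=6: X=7, d=9 → death, X_7=6
t=7: X=6, d=9 → death, X_8=5
t=8: X=5, d=3 → birth, X_9=6
t=9: X=6, d=7 → death, X_10=5
t=10: X=5, d=9 → death, X_11=4
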